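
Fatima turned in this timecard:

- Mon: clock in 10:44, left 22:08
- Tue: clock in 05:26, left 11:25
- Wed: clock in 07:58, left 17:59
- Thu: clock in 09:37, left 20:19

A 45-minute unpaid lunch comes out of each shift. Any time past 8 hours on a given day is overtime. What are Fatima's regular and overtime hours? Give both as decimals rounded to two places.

Mon: 10:44–22:08 = 11 h 24 min; less 45 min break → 10 h 39 min
Tue: 05:26–11:25 = 5 h 59 min; less 45 min break → 5 h 14 min
Wed: 07:58–17:59 = 10 h 1 min; less 45 min break → 9 h 16 min
Thu: 09:37–20:19 = 10 h 42 min; less 45 min break → 9 h 57 min
Mon reg 8 h 0 min / OT 2 h 39 min; Tue reg 5 h 14 min / OT 0 h 0 min; Wed reg 8 h 0 min / OT 1 h 16 min; Thu reg 8 h 0 min / OT 1 h 57 min.
Totals: regular 29 h 14 min, overtime 5 h 52 min.

Regular 29.23 hours, overtime 5.87 hours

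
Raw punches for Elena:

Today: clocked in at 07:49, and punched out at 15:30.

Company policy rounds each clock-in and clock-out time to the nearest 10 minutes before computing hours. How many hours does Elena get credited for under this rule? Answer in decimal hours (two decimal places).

Today: in 07:49→07:50, out 15:30→15:30; 7 h 40 min

7.67 hours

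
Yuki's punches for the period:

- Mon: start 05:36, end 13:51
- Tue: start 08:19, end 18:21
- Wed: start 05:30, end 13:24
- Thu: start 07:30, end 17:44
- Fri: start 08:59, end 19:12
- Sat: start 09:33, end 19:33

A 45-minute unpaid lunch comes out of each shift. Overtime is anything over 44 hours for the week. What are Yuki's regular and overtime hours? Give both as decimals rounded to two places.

Regular 44.00 hours, overtime 8.13 hours

Mon: 05:36–13:51 = 8 h 15 min; less 45 min break → 7 h 30 min
Tue: 08:19–18:21 = 10 h 2 min; less 45 min break → 9 h 17 min
Wed: 05:30–13:24 = 7 h 54 min; less 45 min break → 7 h 9 min
Thu: 07:30–17:44 = 10 h 14 min; less 45 min break → 9 h 29 min
Fri: 08:59–19:12 = 10 h 13 min; less 45 min break → 9 h 28 min
Sat: 09:33–19:33 = 10 h 0 min; less 45 min break → 9 h 15 min
Total worked: 52 h 8 min = 52.13 h.
Threshold 44 h → overtime 8 h 8 min, regular 44 h 0 min.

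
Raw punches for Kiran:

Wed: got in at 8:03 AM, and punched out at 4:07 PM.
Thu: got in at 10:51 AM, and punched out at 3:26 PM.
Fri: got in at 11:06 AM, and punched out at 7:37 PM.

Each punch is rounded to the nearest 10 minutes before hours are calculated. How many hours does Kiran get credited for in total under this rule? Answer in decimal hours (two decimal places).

21.33 hours

Wed: in 8:03 AM→8:00 AM, out 4:07 PM→4:10 PM; 8 h 10 min
Thu: in 10:51 AM→10:50 AM, out 3:26 PM→3:30 PM; 4 h 40 min
Fri: in 11:06 AM→11:10 AM, out 7:37 PM→7:40 PM; 8 h 30 min
Total credited: 21 h 20 min.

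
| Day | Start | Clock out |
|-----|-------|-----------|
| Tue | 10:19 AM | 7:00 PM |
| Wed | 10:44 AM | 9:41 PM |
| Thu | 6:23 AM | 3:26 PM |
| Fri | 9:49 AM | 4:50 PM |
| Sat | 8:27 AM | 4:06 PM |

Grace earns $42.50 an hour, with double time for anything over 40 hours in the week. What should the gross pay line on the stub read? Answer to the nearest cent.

$1984.75

Tue: 10:19 AM–7:00 PM = 8 h 41 min
Wed: 10:44 AM–9:41 PM = 10 h 57 min
Thu: 6:23 AM–3:26 PM = 9 h 3 min
Fri: 9:49 AM–4:50 PM = 7 h 1 min
Sat: 8:27 AM–4:06 PM = 7 h 39 min
Total worked: 43 h 21 min = 2601 min.
Regular 40 h 0 min = 2400 min at $42.50/h; overtime 3 h 21 min = 201 min at $85.00/h.
Pay = (2400 × $42.50 + 201 × $85.00) ÷ 60 = $1984.75.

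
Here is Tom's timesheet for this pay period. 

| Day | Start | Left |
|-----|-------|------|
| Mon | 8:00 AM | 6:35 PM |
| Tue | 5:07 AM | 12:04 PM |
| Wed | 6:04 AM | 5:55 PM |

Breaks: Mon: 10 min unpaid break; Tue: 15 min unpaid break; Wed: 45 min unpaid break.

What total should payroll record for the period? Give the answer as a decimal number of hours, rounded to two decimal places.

28.22 hours

Mon: 8:00 AM–6:35 PM = 10 h 35 min; less 10 min break → 10 h 25 min
Tue: 5:07 AM–12:04 PM = 6 h 57 min; less 15 min break → 6 h 42 min
Wed: 6:04 AM–5:55 PM = 11 h 51 min; less 45 min break → 11 h 6 min
Total: 10 h 25 min + 6 h 42 min + 11 h 6 min = 28 h 13 min.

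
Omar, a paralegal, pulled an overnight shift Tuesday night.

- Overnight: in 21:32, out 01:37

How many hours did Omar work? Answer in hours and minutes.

4 h 5 min

Overnight: 21:32 → midnight = 2 h 28 min; midnight → 01:37 = 1 h 37 min; span 4 h 5 min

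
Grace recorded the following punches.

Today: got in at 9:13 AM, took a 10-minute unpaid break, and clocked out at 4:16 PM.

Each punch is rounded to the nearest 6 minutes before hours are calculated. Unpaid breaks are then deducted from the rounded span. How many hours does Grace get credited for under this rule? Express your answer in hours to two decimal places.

Today: in 9:13 AM→9:12 AM, out 4:16 PM→4:18 PM; 7 h 6 min − 10 min = 6 h 56 min

6.93 hours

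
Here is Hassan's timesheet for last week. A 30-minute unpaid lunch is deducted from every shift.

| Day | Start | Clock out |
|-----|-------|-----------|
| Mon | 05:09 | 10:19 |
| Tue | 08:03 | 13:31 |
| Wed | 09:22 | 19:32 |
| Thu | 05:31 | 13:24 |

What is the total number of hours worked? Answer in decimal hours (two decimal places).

26.68 hours

Mon: 05:09–10:19 = 5 h 10 min; less 30 min break → 4 h 40 min
Tue: 08:03–13:31 = 5 h 28 min; less 30 min break → 4 h 58 min
Wed: 09:22–19:32 = 10 h 10 min; less 30 min break → 9 h 40 min
Thu: 05:31–13:24 = 7 h 53 min; less 30 min break → 7 h 23 min
Total: 4 h 40 min + 4 h 58 min + 9 h 40 min + 7 h 23 min = 26 h 41 min.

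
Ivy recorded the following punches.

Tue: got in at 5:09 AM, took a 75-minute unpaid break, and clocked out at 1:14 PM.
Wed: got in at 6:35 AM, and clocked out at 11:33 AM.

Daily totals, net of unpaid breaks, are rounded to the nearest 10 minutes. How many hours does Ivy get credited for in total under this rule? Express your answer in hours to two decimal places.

11.83 hours

Tue: 5:09 AM–1:14 PM = 8 h 5 min − 75 min = 6 h 50 min → rounds to 6 h 50 min
Wed: 6:35 AM–11:33 AM = 4 h 58 min → rounds to 5 h 0 min
Total credited: 11 h 50 min.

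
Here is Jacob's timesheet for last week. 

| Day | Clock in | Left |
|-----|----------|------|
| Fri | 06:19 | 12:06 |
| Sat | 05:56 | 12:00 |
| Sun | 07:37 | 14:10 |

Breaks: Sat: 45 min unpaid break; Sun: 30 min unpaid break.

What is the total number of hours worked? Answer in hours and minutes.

17 h 9 min

Fri: 06:19–12:06 = 5 h 47 min
Sat: 05:56–12:00 = 6 h 4 min; less 45 min break → 5 h 19 min
Sun: 07:37–14:10 = 6 h 33 min; less 30 min break → 6 h 3 min
Total: 5 h 47 min + 5 h 19 min + 6 h 3 min = 17 h 9 min.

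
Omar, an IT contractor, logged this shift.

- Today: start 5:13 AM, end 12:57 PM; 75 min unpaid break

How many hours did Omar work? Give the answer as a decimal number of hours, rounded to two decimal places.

6.48 hours

Today: 5:13 AM–12:57 PM = 7 h 44 min; less 75 min break → 6 h 29 min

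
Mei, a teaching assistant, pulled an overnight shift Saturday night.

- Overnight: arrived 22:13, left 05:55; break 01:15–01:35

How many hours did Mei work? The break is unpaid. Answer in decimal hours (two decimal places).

7.37 hours

Overnight: 22:13 → midnight = 1 h 47 min; midnight → 05:55 = 5 h 55 min; span 7 h 42 min; less 20 min break → 7 h 22 min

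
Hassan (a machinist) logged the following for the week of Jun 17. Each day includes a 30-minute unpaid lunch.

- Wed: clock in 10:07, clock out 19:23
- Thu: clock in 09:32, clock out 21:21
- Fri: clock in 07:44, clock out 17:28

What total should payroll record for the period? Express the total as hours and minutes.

29 h 19 min

Wed: 10:07–19:23 = 9 h 16 min; less 30 min break → 8 h 46 min
Thu: 09:32–21:21 = 11 h 49 min; less 30 min break → 11 h 19 min
Fri: 07:44–17:28 = 9 h 44 min; less 30 min break → 9 h 14 min
Total: 8 h 46 min + 11 h 19 min + 9 h 14 min = 29 h 19 min.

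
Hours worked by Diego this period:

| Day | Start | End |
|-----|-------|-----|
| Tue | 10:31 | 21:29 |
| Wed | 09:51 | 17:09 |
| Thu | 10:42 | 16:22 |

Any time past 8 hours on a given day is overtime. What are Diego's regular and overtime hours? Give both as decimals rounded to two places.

Tue: 10:31–21:29 = 10 h 58 min
Wed: 09:51–17:09 = 7 h 18 min
Thu: 10:42–16:22 = 5 h 40 min
Tue reg 8 h 0 min / OT 2 h 58 min; Wed reg 7 h 18 min / OT 0 h 0 min; Thu reg 5 h 40 min / OT 0 h 0 min.
Totals: regular 20 h 58 min, overtime 2 h 58 min.

Regular 20.97 hours, overtime 2.97 hours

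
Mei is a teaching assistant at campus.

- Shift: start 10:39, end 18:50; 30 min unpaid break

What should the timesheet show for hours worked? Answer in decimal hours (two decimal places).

7.68 hours

Shift: 10:39–18:50 = 8 h 11 min; less 30 min break → 7 h 41 min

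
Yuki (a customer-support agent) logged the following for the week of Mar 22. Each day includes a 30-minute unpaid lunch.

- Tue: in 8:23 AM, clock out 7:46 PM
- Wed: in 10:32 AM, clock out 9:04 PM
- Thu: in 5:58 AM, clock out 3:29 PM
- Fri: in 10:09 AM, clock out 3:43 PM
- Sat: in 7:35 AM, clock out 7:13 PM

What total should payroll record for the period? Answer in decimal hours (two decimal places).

46.13 hours

Tue: 8:23 AM–7:46 PM = 11 h 23 min; less 30 min break → 10 h 53 min
Wed: 10:32 AM–9:04 PM = 10 h 32 min; less 30 min break → 10 h 2 min
Thu: 5:58 AM–3:29 PM = 9 h 31 min; less 30 min break → 9 h 1 min
Fri: 10:09 AM–3:43 PM = 5 h 34 min; less 30 min break → 5 h 4 min
Sat: 7:35 AM–7:13 PM = 11 h 38 min; less 30 min break → 11 h 8 min
Total: 10 h 53 min + 10 h 2 min + 9 h 1 min + 5 h 4 min + 11 h 8 min = 46 h 8 min.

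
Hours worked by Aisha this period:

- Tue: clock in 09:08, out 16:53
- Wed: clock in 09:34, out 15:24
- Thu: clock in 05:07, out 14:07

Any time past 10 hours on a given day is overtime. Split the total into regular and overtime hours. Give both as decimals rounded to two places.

Tue: 09:08–16:53 = 7 h 45 min
Wed: 09:34–15:24 = 5 h 50 min
Thu: 05:07–14:07 = 9 h 0 min
Tue reg 7 h 45 min / OT 0 h 0 min; Wed reg 5 h 50 min / OT 0 h 0 min; Thu reg 9 h 0 min / OT 0 h 0 min.
Totals: regular 22 h 35 min, overtime 0 h 0 min.

Regular 22.58 hours, overtime 0.00 hours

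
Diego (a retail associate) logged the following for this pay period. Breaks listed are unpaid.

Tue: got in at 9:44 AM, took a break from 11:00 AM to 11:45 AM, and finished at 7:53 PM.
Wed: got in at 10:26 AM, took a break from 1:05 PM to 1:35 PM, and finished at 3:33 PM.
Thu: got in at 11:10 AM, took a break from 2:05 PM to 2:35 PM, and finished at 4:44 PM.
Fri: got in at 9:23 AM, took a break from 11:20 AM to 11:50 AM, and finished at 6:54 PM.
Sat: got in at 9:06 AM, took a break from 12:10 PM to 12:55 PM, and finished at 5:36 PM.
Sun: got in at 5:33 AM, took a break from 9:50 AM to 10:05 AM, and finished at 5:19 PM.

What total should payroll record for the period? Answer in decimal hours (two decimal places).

Tue: 9:44 AM–7:53 PM = 10 h 9 min; less 45 min break → 9 h 24 min
Wed: 10:26 AM–3:33 PM = 5 h 7 min; less 30 min break → 4 h 37 min
Thu: 11:10 AM–4:44 PM = 5 h 34 min; less 30 min break → 5 h 4 min
Fri: 9:23 AM–6:54 PM = 9 h 31 min; less 30 min break → 9 h 1 min
Sat: 9:06 AM–5:36 PM = 8 h 30 min; less 45 min break → 7 h 45 min
Sun: 5:33 AM–5:19 PM = 11 h 46 min; less 15 min break → 11 h 31 min
Total: 9 h 24 min + 4 h 37 min + 5 h 4 min + 9 h 1 min + 7 h 45 min + 11 h 31 min = 47 h 22 min.

47.37 hours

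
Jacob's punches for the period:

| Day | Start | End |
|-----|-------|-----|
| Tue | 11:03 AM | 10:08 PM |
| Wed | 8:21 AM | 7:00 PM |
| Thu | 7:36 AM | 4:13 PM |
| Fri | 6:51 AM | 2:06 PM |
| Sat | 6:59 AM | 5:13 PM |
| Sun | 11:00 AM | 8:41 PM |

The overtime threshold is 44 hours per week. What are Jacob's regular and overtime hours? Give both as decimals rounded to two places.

Tue: 11:03 AM–10:08 PM = 11 h 5 min
Wed: 8:21 AM–7:00 PM = 10 h 39 min
Thu: 7:36 AM–4:13 PM = 8 h 37 min
Fri: 6:51 AM–2:06 PM = 7 h 15 min
Sat: 6:59 AM–5:13 PM = 10 h 14 min
Sun: 11:00 AM–8:41 PM = 9 h 41 min
Total worked: 57 h 31 min = 57.52 h.
Threshold 44 h → overtime 13 h 31 min, regular 44 h 0 min.

Regular 44.00 hours, overtime 13.52 hours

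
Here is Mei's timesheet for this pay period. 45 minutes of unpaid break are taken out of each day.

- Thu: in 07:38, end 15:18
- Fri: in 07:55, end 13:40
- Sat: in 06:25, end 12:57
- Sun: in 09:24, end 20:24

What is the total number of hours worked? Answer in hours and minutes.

Thu: 07:38–15:18 = 7 h 40 min; less 45 min break → 6 h 55 min
Fri: 07:55–13:40 = 5 h 45 min; less 45 min break → 5 h 0 min
Sat: 06:25–12:57 = 6 h 32 min; less 45 min break → 5 h 47 min
Sun: 09:24–20:24 = 11 h 0 min; less 45 min break → 10 h 15 min
Total: 6 h 55 min + 5 h 0 min + 5 h 47 min + 10 h 15 min = 27 h 57 min.

27 h 57 min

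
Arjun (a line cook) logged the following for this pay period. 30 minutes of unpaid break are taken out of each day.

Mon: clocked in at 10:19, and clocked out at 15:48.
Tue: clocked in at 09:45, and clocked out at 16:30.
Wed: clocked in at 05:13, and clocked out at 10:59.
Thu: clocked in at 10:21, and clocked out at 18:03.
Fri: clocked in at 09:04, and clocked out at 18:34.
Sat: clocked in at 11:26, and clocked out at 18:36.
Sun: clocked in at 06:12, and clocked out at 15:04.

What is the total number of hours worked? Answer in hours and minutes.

Mon: 10:19–15:48 = 5 h 29 min; less 30 min break → 4 h 59 min
Tue: 09:45–16:30 = 6 h 45 min; less 30 min break → 6 h 15 min
Wed: 05:13–10:59 = 5 h 46 min; less 30 min break → 5 h 16 min
Thu: 10:21–18:03 = 7 h 42 min; less 30 min break → 7 h 12 min
Fri: 09:04–18:34 = 9 h 30 min; less 30 min break → 9 h 0 min
Sat: 11:26–18:36 = 7 h 10 min; less 30 min break → 6 h 40 min
Sun: 06:12–15:04 = 8 h 52 min; less 30 min break → 8 h 22 min
Total: 4 h 59 min + 6 h 15 min + 5 h 16 min + 7 h 12 min + 9 h 0 min + 6 h 40 min + 8 h 22 min = 47 h 44 min.

47 h 44 min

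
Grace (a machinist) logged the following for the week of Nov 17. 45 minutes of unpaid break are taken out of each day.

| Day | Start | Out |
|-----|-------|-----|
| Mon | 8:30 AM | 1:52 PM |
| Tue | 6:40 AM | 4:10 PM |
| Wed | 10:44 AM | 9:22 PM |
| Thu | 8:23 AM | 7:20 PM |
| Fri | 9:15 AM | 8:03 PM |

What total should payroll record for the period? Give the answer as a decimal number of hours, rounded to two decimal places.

43.50 hours

Mon: 8:30 AM–1:52 PM = 5 h 22 min; less 45 min break → 4 h 37 min
Tue: 6:40 AM–4:10 PM = 9 h 30 min; less 45 min break → 8 h 45 min
Wed: 10:44 AM–9:22 PM = 10 h 38 min; less 45 min break → 9 h 53 min
Thu: 8:23 AM–7:20 PM = 10 h 57 min; less 45 min break → 10 h 12 min
Fri: 9:15 AM–8:03 PM = 10 h 48 min; less 45 min break → 10 h 3 min
Total: 4 h 37 min + 8 h 45 min + 9 h 53 min + 10 h 12 min + 10 h 3 min = 43 h 30 min.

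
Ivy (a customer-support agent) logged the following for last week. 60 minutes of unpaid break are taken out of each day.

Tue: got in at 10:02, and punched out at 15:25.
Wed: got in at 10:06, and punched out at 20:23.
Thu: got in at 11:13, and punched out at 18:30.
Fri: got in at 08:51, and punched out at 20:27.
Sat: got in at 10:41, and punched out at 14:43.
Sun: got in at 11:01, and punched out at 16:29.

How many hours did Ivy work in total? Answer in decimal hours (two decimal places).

Tue: 10:02–15:25 = 5 h 23 min; less 60 min break → 4 h 23 min
Wed: 10:06–20:23 = 10 h 17 min; less 60 min break → 9 h 17 min
Thu: 11:13–18:30 = 7 h 17 min; less 60 min break → 6 h 17 min
Fri: 08:51–20:27 = 11 h 36 min; less 60 min break → 10 h 36 min
Sat: 10:41–14:43 = 4 h 2 min; less 60 min break → 3 h 2 min
Sun: 11:01–16:29 = 5 h 28 min; less 60 min break → 4 h 28 min
Total: 4 h 23 min + 9 h 17 min + 6 h 17 min + 10 h 36 min + 3 h 2 min + 4 h 28 min = 38 h 3 min.

38.05 hours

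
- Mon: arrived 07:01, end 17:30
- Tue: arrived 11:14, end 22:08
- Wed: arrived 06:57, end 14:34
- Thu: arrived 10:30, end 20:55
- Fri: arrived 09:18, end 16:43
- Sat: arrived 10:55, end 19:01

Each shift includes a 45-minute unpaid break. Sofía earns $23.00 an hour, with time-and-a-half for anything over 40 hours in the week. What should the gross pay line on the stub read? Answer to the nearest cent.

Mon: 07:01–17:30 = 10 h 29 min; less 45 min break → 9 h 44 min
Tue: 11:14–22:08 = 10 h 54 min; less 45 min break → 10 h 9 min
Wed: 06:57–14:34 = 7 h 37 min; less 45 min break → 6 h 52 min
Thu: 10:30–20:55 = 10 h 25 min; less 45 min break → 9 h 40 min
Fri: 09:18–16:43 = 7 h 25 min; less 45 min break → 6 h 40 min
Sat: 10:55–19:01 = 8 h 6 min; less 45 min break → 7 h 21 min
Total worked: 50 h 26 min = 3026 min.
Regular 40 h 0 min = 2400 min at $23.00/h; overtime 10 h 26 min = 626 min at $34.50/h.
Pay = (2400 × $23.00 + 626 × $34.50) ÷ 60 = $1279.95.

$1279.95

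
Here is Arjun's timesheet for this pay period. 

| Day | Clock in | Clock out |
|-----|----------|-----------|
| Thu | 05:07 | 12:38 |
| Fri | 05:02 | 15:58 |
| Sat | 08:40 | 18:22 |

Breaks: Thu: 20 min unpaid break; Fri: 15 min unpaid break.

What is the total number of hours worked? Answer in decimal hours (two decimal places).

27.57 hours

Thu: 05:07–12:38 = 7 h 31 min; less 20 min break → 7 h 11 min
Fri: 05:02–15:58 = 10 h 56 min; less 15 min break → 10 h 41 min
Sat: 08:40–18:22 = 9 h 42 min
Total: 7 h 11 min + 10 h 41 min + 9 h 42 min = 27 h 34 min.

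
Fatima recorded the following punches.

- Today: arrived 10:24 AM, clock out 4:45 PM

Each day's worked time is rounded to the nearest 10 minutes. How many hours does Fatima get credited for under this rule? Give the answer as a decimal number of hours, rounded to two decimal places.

Today: 10:24 AM–4:45 PM = 6 h 21 min → rounds to 6 h 20 min

6.33 hours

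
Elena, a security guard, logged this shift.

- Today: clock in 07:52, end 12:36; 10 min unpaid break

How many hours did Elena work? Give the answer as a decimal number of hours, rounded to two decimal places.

Today: 07:52–12:36 = 4 h 44 min; less 10 min break → 4 h 34 min

4.57 hours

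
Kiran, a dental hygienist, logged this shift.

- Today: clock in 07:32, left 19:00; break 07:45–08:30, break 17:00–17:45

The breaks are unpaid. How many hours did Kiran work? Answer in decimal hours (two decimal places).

Today: 07:32–19:00 = 11 h 28 min; less 90 min break → 9 h 58 min

9.97 hours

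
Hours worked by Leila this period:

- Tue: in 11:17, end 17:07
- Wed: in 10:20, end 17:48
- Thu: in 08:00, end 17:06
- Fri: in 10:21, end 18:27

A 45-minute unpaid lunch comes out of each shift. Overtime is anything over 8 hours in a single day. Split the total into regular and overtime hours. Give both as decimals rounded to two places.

Tue: 11:17–17:07 = 5 h 50 min; less 45 min break → 5 h 5 min
Wed: 10:20–17:48 = 7 h 28 min; less 45 min break → 6 h 43 min
Thu: 08:00–17:06 = 9 h 6 min; less 45 min break → 8 h 21 min
Fri: 10:21–18:27 = 8 h 6 min; less 45 min break → 7 h 21 min
Tue reg 5 h 5 min / OT 0 h 0 min; Wed reg 6 h 43 min / OT 0 h 0 min; Thu reg 8 h 0 min / OT 0 h 21 min; Fri reg 7 h 21 min / OT 0 h 0 min.
Totals: regular 27 h 9 min, overtime 0 h 21 min.

Regular 27.15 hours, overtime 0.35 hours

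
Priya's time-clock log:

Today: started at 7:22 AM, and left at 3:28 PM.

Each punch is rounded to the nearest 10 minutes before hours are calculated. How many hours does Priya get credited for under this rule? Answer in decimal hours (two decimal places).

Today: in 7:22 AM→7:20 AM, out 3:28 PM→3:30 PM; 8 h 10 min

8.17 hours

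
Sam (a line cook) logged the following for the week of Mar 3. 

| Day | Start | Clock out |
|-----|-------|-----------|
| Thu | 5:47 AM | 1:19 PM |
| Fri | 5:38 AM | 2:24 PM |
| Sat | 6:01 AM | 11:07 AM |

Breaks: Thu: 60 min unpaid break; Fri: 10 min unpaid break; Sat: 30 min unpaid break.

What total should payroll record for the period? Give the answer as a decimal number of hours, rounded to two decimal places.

Thu: 5:47 AM–1:19 PM = 7 h 32 min; less 60 min break → 6 h 32 min
Fri: 5:38 AM–2:24 PM = 8 h 46 min; less 10 min break → 8 h 36 min
Sat: 6:01 AM–11:07 AM = 5 h 6 min; less 30 min break → 4 h 36 min
Total: 6 h 32 min + 8 h 36 min + 4 h 36 min = 19 h 44 min.

19.73 hours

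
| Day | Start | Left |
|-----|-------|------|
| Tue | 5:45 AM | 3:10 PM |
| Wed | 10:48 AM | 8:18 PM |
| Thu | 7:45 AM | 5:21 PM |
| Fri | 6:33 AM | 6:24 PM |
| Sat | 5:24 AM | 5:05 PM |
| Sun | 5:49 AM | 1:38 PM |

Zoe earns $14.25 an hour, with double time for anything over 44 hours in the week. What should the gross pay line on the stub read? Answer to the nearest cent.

Tue: 5:45 AM–3:10 PM = 9 h 25 min
Wed: 10:48 AM–8:18 PM = 9 h 30 min
Thu: 7:45 AM–5:21 PM = 9 h 36 min
Fri: 6:33 AM–6:24 PM = 11 h 51 min
Sat: 5:24 AM–5:05 PM = 11 h 41 min
Sun: 5:49 AM–1:38 PM = 7 h 49 min
Total worked: 59 h 52 min = 3592 min.
Regular 44 h 0 min = 2640 min at $14.25/h; overtime 15 h 52 min = 952 min at $28.50/h.
Pay = (2640 × $14.25 + 952 × $28.50) ÷ 60 = $1079.20.

$1079.20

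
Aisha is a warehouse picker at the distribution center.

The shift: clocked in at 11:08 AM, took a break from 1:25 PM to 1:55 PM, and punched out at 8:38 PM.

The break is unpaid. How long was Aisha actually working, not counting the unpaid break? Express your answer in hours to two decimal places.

9.00 hours

The shift: 11:08 AM–8:38 PM = 9 h 30 min; less 30 min break → 9 h 0 min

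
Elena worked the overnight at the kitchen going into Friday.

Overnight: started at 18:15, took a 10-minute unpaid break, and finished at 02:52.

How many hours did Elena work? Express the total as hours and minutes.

8 h 27 min

Overnight: 18:15 → midnight = 5 h 45 min; midnight → 02:52 = 2 h 52 min; span 8 h 37 min; less 10 min break → 8 h 27 min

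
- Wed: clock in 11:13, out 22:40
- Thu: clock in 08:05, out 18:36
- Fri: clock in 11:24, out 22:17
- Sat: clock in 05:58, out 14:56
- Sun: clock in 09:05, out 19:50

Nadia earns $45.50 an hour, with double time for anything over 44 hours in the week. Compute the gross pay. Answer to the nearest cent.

$2781.57

Wed: 11:13–22:40 = 11 h 27 min
Thu: 08:05–18:36 = 10 h 31 min
Fri: 11:24–22:17 = 10 h 53 min
Sat: 05:58–14:56 = 8 h 58 min
Sun: 09:05–19:50 = 10 h 45 min
Total worked: 52 h 34 min = 3154 min.
Regular 44 h 0 min = 2640 min at $45.50/h; overtime 8 h 34 min = 514 min at $91.00/h.
Pay = (2640 × $45.50 + 514 × $91.00) ÷ 60 = $2781.57.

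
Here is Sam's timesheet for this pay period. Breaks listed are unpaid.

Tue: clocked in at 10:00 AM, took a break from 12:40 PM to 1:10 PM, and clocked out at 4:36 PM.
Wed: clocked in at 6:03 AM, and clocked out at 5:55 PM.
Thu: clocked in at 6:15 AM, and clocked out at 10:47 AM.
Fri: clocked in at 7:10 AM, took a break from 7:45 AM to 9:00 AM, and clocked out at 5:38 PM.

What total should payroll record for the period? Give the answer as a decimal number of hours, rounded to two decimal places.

Tue: 10:00 AM–4:36 PM = 6 h 36 min; less 30 min break → 6 h 6 min
Wed: 6:03 AM–5:55 PM = 11 h 52 min
Thu: 6:15 AM–10:47 AM = 4 h 32 min
Fri: 7:10 AM–5:38 PM = 10 h 28 min; less 75 min break → 9 h 13 min
Total: 6 h 6 min + 11 h 52 min + 4 h 32 min + 9 h 13 min = 31 h 43 min.

31.72 hours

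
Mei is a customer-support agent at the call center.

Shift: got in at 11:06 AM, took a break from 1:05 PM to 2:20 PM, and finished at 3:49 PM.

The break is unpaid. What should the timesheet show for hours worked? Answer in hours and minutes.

Shift: 11:06 AM–3:49 PM = 4 h 43 min; less 75 min break → 3 h 28 min

3 h 28 min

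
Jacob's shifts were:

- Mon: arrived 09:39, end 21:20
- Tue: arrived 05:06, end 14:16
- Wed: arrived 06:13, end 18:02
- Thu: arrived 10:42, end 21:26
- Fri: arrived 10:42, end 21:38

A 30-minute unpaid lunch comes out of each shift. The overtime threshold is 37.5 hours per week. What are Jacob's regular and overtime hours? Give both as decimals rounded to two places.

Mon: 09:39–21:20 = 11 h 41 min; less 30 min break → 11 h 11 min
Tue: 05:06–14:16 = 9 h 10 min; less 30 min break → 8 h 40 min
Wed: 06:13–18:02 = 11 h 49 min; less 30 min break → 11 h 19 min
Thu: 10:42–21:26 = 10 h 44 min; less 30 min break → 10 h 14 min
Fri: 10:42–21:38 = 10 h 56 min; less 30 min break → 10 h 26 min
Total worked: 51 h 50 min = 51.83 h.
Threshold 37.5 h → overtime 14 h 20 min, regular 37 h 30 min.

Regular 37.50 hours, overtime 14.33 hours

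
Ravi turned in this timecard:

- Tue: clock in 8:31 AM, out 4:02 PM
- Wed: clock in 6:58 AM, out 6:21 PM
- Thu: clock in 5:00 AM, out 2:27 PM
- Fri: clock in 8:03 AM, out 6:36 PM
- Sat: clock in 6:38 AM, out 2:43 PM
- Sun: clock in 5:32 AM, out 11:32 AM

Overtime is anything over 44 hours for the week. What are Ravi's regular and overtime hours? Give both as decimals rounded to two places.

Regular 44.00 hours, overtime 8.98 hours

Tue: 8:31 AM–4:02 PM = 7 h 31 min
Wed: 6:58 AM–6:21 PM = 11 h 23 min
Thu: 5:00 AM–2:27 PM = 9 h 27 min
Fri: 8:03 AM–6:36 PM = 10 h 33 min
Sat: 6:38 AM–2:43 PM = 8 h 5 min
Sun: 5:32 AM–11:32 AM = 6 h 0 min
Total worked: 52 h 59 min = 52.98 h.
Threshold 44 h → overtime 8 h 59 min, regular 44 h 0 min.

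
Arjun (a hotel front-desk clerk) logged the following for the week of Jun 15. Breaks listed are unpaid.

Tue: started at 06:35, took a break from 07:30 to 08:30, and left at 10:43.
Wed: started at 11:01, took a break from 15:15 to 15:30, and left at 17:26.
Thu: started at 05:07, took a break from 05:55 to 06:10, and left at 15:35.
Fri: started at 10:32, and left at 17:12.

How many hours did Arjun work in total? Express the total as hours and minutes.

26 h 11 min

Tue: 06:35–10:43 = 4 h 8 min; less 60 min break → 3 h 8 min
Wed: 11:01–17:26 = 6 h 25 min; less 15 min break → 6 h 10 min
Thu: 05:07–15:35 = 10 h 28 min; less 15 min break → 10 h 13 min
Fri: 10:32–17:12 = 6 h 40 min
Total: 3 h 8 min + 6 h 10 min + 10 h 13 min + 6 h 40 min = 26 h 11 min.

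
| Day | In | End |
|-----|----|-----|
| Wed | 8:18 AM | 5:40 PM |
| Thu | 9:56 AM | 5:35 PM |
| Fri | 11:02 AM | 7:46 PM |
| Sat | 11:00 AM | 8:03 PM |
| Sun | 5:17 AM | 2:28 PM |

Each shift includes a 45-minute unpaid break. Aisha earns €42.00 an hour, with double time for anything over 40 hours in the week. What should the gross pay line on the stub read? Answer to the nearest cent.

Wed: 8:18 AM–5:40 PM = 9 h 22 min; less 45 min break → 8 h 37 min
Thu: 9:56 AM–5:35 PM = 7 h 39 min; less 45 min break → 6 h 54 min
Fri: 11:02 AM–7:46 PM = 8 h 44 min; less 45 min break → 7 h 59 min
Sat: 11:00 AM–8:03 PM = 9 h 3 min; less 45 min break → 8 h 18 min
Sun: 5:17 AM–2:28 PM = 9 h 11 min; less 45 min break → 8 h 26 min
Total worked: 40 h 14 min = 2414 min.
Regular 40 h 0 min = 2400 min at €42.00/h; overtime 0 h 14 min = 14 min at €84.00/h.
Pay = (2400 × €42.00 + 14 × €84.00) ÷ 60 = €1699.60.

€1699.60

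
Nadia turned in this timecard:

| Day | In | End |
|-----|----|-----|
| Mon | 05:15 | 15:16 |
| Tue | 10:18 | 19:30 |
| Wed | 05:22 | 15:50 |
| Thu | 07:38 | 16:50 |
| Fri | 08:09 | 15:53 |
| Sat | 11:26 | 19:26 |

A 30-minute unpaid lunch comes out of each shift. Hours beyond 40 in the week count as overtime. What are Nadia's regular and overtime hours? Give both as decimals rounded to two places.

Regular 40.00 hours, overtime 11.62 hours

Mon: 05:15–15:16 = 10 h 1 min; less 30 min break → 9 h 31 min
Tue: 10:18–19:30 = 9 h 12 min; less 30 min break → 8 h 42 min
Wed: 05:22–15:50 = 10 h 28 min; less 30 min break → 9 h 58 min
Thu: 07:38–16:50 = 9 h 12 min; less 30 min break → 8 h 42 min
Fri: 08:09–15:53 = 7 h 44 min; less 30 min break → 7 h 14 min
Sat: 11:26–19:26 = 8 h 0 min; less 30 min break → 7 h 30 min
Total worked: 51 h 37 min = 51.62 h.
Threshold 40 h → overtime 11 h 37 min, regular 40 h 0 min.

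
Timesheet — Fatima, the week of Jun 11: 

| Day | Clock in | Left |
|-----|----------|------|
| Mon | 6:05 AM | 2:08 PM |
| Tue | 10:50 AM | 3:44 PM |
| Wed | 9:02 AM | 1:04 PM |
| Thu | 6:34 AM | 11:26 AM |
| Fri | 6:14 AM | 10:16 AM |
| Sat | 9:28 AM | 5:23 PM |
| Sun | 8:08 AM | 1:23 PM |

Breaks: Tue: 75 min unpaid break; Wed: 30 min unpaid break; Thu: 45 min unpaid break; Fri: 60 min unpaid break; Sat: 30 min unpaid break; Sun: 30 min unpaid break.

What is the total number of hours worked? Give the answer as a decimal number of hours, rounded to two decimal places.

34.55 hours

Mon: 6:05 AM–2:08 PM = 8 h 3 min
Tue: 10:50 AM–3:44 PM = 4 h 54 min; less 75 min break → 3 h 39 min
Wed: 9:02 AM–1:04 PM = 4 h 2 min; less 30 min break → 3 h 32 min
Thu: 6:34 AM–11:26 AM = 4 h 52 min; less 45 min break → 4 h 7 min
Fri: 6:14 AM–10:16 AM = 4 h 2 min; less 60 min break → 3 h 2 min
Sat: 9:28 AM–5:23 PM = 7 h 55 min; less 30 min break → 7 h 25 min
Sun: 8:08 AM–1:23 PM = 5 h 15 min; less 30 min break → 4 h 45 min
Total: 8 h 3 min + 3 h 39 min + 3 h 32 min + 4 h 7 min + 3 h 2 min + 7 h 25 min + 4 h 45 min = 34 h 33 min.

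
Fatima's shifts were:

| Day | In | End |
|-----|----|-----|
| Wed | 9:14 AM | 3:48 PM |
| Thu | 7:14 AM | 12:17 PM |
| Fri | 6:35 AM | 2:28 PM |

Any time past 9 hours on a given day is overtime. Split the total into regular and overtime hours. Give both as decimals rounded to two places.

Wed: 9:14 AM–3:48 PM = 6 h 34 min
Thu: 7:14 AM–12:17 PM = 5 h 3 min
Fri: 6:35 AM–2:28 PM = 7 h 53 min
Wed reg 6 h 34 min / OT 0 h 0 min; Thu reg 5 h 3 min / OT 0 h 0 min; Fri reg 7 h 53 min / OT 0 h 0 min.
Totals: regular 19 h 30 min, overtime 0 h 0 min.

Regular 19.50 hours, overtime 0.00 hours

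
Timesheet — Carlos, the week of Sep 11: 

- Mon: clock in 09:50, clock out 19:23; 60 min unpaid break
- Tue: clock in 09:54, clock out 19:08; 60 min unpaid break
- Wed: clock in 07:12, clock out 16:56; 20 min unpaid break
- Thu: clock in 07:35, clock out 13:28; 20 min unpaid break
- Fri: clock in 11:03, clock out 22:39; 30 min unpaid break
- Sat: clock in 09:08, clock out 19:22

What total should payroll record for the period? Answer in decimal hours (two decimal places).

Mon: 09:50–19:23 = 9 h 33 min; less 60 min break → 8 h 33 min
Tue: 09:54–19:08 = 9 h 14 min; less 60 min break → 8 h 14 min
Wed: 07:12–16:56 = 9 h 44 min; less 20 min break → 9 h 24 min
Thu: 07:35–13:28 = 5 h 53 min; less 20 min break → 5 h 33 min
Fri: 11:03–22:39 = 11 h 36 min; less 30 min break → 11 h 6 min
Sat: 09:08–19:22 = 10 h 14 min
Total: 8 h 33 min + 8 h 14 min + 9 h 24 min + 5 h 33 min + 11 h 6 min + 10 h 14 min = 53 h 4 min.

53.07 hours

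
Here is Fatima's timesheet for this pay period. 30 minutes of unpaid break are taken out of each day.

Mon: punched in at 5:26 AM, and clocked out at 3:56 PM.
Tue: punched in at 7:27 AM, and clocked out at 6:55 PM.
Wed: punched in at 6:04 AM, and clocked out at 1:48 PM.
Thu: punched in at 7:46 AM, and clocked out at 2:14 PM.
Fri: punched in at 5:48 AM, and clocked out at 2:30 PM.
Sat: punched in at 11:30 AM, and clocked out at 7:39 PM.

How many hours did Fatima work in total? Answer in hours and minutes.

50 h 1 min

Mon: 5:26 AM–3:56 PM = 10 h 30 min; less 30 min break → 10 h 0 min
Tue: 7:27 AM–6:55 PM = 11 h 28 min; less 30 min break → 10 h 58 min
Wed: 6:04 AM–1:48 PM = 7 h 44 min; less 30 min break → 7 h 14 min
Thu: 7:46 AM–2:14 PM = 6 h 28 min; less 30 min break → 5 h 58 min
Fri: 5:48 AM–2:30 PM = 8 h 42 min; less 30 min break → 8 h 12 min
Sat: 11:30 AM–7:39 PM = 8 h 9 min; less 30 min break → 7 h 39 min
Total: 10 h 0 min + 10 h 58 min + 7 h 14 min + 5 h 58 min + 8 h 12 min + 7 h 39 min = 50 h 1 min.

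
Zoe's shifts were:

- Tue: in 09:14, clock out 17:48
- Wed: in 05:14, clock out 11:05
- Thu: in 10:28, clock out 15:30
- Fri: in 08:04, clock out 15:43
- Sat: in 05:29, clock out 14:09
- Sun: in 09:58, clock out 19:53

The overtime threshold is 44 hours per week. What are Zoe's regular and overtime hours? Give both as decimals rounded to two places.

Tue: 09:14–17:48 = 8 h 34 min
Wed: 05:14–11:05 = 5 h 51 min
Thu: 10:28–15:30 = 5 h 2 min
Fri: 08:04–15:43 = 7 h 39 min
Sat: 05:29–14:09 = 8 h 40 min
Sun: 09:58–19:53 = 9 h 55 min
Total worked: 45 h 41 min = 45.68 h.
Threshold 44 h → overtime 1 h 41 min, regular 44 h 0 min.

Regular 44.00 hours, overtime 1.68 hours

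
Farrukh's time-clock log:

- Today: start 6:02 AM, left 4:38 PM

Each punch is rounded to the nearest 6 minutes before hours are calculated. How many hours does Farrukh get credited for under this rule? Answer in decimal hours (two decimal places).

10.60 hours

Today: in 6:02 AM→6:00 AM, out 4:38 PM→4:36 PM; 10 h 36 min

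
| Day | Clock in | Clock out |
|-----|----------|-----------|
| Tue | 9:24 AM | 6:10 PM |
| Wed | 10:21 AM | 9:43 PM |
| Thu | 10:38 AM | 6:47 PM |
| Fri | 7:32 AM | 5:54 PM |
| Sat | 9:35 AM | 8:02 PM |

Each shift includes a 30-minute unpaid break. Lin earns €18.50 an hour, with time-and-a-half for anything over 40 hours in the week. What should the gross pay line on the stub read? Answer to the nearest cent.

Tue: 9:24 AM–6:10 PM = 8 h 46 min; less 30 min break → 8 h 16 min
Wed: 10:21 AM–9:43 PM = 11 h 22 min; less 30 min break → 10 h 52 min
Thu: 10:38 AM–6:47 PM = 8 h 9 min; less 30 min break → 7 h 39 min
Fri: 7:32 AM–5:54 PM = 10 h 22 min; less 30 min break → 9 h 52 min
Sat: 9:35 AM–8:02 PM = 10 h 27 min; less 30 min break → 9 h 57 min
Total worked: 46 h 36 min = 2796 min.
Regular 40 h 0 min = 2400 min at €18.50/h; overtime 6 h 36 min = 396 min at €27.75/h.
Pay = (2400 × €18.50 + 396 × €27.75) ÷ 60 = €923.15.

€923.15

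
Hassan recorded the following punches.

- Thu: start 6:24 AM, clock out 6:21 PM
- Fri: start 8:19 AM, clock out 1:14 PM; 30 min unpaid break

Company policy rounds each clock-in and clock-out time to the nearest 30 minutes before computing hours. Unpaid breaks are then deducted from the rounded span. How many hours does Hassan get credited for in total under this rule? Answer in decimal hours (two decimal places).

16.00 hours

Thu: in 6:24 AM→6:30 AM, out 6:21 PM→6:30 PM; 12 h 0 min
Fri: in 8:19 AM→8:30 AM, out 1:14 PM→1:00 PM; 4 h 30 min − 30 min = 4 h 0 min
Total credited: 16 h 0 min.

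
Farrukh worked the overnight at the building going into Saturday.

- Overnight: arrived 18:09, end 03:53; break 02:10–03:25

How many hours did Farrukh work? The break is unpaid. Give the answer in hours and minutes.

8 h 29 min

Overnight: 18:09 → midnight = 5 h 51 min; midnight → 03:53 = 3 h 53 min; span 9 h 44 min; less 75 min break → 8 h 29 min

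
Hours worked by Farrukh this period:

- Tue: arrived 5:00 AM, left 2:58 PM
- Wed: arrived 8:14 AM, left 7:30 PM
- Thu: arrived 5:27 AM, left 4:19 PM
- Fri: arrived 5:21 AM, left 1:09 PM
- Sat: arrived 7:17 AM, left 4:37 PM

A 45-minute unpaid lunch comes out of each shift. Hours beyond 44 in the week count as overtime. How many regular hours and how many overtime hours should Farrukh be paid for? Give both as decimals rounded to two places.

Regular 44.00 hours, overtime 1.48 hours

Tue: 5:00 AM–2:58 PM = 9 h 58 min; less 45 min break → 9 h 13 min
Wed: 8:14 AM–7:30 PM = 11 h 16 min; less 45 min break → 10 h 31 min
Thu: 5:27 AM–4:19 PM = 10 h 52 min; less 45 min break → 10 h 7 min
Fri: 5:21 AM–1:09 PM = 7 h 48 min; less 45 min break → 7 h 3 min
Sat: 7:17 AM–4:37 PM = 9 h 20 min; less 45 min break → 8 h 35 min
Total worked: 45 h 29 min = 45.48 h.
Threshold 44 h → overtime 1 h 29 min, regular 44 h 0 min.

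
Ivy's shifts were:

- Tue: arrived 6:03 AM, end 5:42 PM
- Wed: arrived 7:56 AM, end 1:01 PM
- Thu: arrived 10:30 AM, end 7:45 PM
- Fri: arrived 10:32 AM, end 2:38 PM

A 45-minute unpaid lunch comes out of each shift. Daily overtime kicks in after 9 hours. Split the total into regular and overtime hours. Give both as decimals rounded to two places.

Regular 25.18 hours, overtime 1.90 hours

Tue: 6:03 AM–5:42 PM = 11 h 39 min; less 45 min break → 10 h 54 min
Wed: 7:56 AM–1:01 PM = 5 h 5 min; less 45 min break → 4 h 20 min
Thu: 10:30 AM–7:45 PM = 9 h 15 min; less 45 min break → 8 h 30 min
Fri: 10:32 AM–2:38 PM = 4 h 6 min; less 45 min break → 3 h 21 min
Tue reg 9 h 0 min / OT 1 h 54 min; Wed reg 4 h 20 min / OT 0 h 0 min; Thu reg 8 h 30 min / OT 0 h 0 min; Fri reg 3 h 21 min / OT 0 h 0 min.
Totals: regular 25 h 11 min, overtime 1 h 54 min.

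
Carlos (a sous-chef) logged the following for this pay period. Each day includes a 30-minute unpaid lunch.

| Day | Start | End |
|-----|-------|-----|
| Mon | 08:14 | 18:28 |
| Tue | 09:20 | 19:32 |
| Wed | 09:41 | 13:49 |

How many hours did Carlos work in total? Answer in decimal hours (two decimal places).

23.07 hours

Mon: 08:14–18:28 = 10 h 14 min; less 30 min break → 9 h 44 min
Tue: 09:20–19:32 = 10 h 12 min; less 30 min break → 9 h 42 min
Wed: 09:41–13:49 = 4 h 8 min; less 30 min break → 3 h 38 min
Total: 9 h 44 min + 9 h 42 min + 3 h 38 min = 23 h 4 min.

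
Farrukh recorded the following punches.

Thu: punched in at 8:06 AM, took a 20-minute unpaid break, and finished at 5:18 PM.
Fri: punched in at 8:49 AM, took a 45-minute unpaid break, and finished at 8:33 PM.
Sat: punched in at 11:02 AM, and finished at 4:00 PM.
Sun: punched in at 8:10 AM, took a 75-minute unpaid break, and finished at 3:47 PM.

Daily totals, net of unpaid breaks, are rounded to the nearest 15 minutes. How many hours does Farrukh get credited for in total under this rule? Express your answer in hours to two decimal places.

Thu: 8:06 AM–5:18 PM = 9 h 12 min − 20 min = 8 h 52 min → rounds to 8 h 45 min
Fri: 8:49 AM–8:33 PM = 11 h 44 min − 45 min = 10 h 59 min → rounds to 11 h 0 min
Sat: 11:02 AM–4:00 PM = 4 h 58 min → rounds to 5 h 0 min
Sun: 8:10 AM–3:47 PM = 7 h 37 min − 75 min = 6 h 22 min → rounds to 6 h 15 min
Total credited: 31 h 0 min.

31.00 hours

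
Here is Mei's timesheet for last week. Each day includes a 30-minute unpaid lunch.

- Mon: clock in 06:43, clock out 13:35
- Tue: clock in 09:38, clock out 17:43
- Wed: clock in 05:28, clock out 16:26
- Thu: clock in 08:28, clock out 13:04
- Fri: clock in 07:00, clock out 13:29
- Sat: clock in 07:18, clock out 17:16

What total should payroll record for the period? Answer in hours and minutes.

Mon: 06:43–13:35 = 6 h 52 min; less 30 min break → 6 h 22 min
Tue: 09:38–17:43 = 8 h 5 min; less 30 min break → 7 h 35 min
Wed: 05:28–16:26 = 10 h 58 min; less 30 min break → 10 h 28 min
Thu: 08:28–13:04 = 4 h 36 min; less 30 min break → 4 h 6 min
Fri: 07:00–13:29 = 6 h 29 min; less 30 min break → 5 h 59 min
Sat: 07:18–17:16 = 9 h 58 min; less 30 min break → 9 h 28 min
Total: 6 h 22 min + 7 h 35 min + 10 h 28 min + 4 h 6 min + 5 h 59 min + 9 h 28 min = 43 h 58 min.

43 h 58 min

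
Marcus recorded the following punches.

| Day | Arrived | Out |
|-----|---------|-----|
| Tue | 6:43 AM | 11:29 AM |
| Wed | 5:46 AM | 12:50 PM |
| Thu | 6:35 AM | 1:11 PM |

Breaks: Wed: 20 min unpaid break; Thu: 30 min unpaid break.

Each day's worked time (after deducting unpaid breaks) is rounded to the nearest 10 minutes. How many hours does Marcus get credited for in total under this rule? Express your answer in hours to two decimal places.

17.67 hours

Tue: 6:43 AM–11:29 AM = 4 h 46 min → rounds to 4 h 50 min
Wed: 5:46 AM–12:50 PM = 7 h 4 min − 20 min = 6 h 44 min → rounds to 6 h 40 min
Thu: 6:35 AM–1:11 PM = 6 h 36 min − 30 min = 6 h 6 min → rounds to 6 h 10 min
Total credited: 17 h 40 min.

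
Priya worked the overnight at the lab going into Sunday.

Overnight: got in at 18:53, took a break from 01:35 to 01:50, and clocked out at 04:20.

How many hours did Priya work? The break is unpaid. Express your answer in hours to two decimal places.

Overnight: 18:53 → midnight = 5 h 7 min; midnight → 04:20 = 4 h 20 min; span 9 h 27 min; less 15 min break → 9 h 12 min

9.20 hours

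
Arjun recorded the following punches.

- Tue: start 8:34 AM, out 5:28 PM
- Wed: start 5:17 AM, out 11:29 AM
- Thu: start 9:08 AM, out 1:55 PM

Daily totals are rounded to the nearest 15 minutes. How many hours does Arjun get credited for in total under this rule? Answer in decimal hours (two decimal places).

20.00 hours

Tue: 8:34 AM–5:28 PM = 8 h 54 min → rounds to 9 h 0 min
Wed: 5:17 AM–11:29 AM = 6 h 12 min → rounds to 6 h 15 min
Thu: 9:08 AM–1:55 PM = 4 h 47 min → rounds to 4 h 45 min
Total credited: 20 h 0 min.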